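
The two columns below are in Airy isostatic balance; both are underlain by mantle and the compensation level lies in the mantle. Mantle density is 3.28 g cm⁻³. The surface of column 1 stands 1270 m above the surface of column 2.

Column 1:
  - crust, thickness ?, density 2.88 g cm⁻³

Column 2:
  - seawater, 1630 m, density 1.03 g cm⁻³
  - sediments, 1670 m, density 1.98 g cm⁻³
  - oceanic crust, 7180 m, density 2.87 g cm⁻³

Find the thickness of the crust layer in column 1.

32400 m

Take the compensation level at the base of the deeper column (depth z_c below the surface of column 1) and equate Σ ρ_i t_i down to z_c; mantle fills any gap and the z_c terms cancel.
Column 1: x×2.88 + (z_c − 0 − x)×3.28
Column 2: 1270×0 + 1630×1.03 + 1670×1.98 + 7180×2.87 + (z_c − 1270 − 10480)×3.28
The z_c×3.28 term appears on both sides and cancels. Collect the known terms of each column as K = Σ(ρt)_known − 3.28 × (depth of known layers): K_1 = 0 − 3.28×0 = 0; K_2 = 25592.1 − 3.28×(1270 + 10480) = −12947.9.
Balance: K_1 − x×(3.28 − 2.88) = K_2, so x = (K_1 − K_2)/(3.28 − 2.88) = 12947.9/0.4 = 32400 m.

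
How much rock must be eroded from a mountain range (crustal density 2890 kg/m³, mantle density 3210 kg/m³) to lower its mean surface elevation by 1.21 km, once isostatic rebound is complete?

Net drop Δ = e − u = e − e ρ_c/ρ_m = e (ρ_m − ρ_c)/ρ_m.
e = Δ ρ_m/(ρ_m − ρ_c) = 1.21 km × 3210/320 = 12.1 km.

12.1 km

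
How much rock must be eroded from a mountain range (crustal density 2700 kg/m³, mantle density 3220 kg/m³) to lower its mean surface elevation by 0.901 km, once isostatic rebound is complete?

5.58 km

Net drop Δ = e − u = e − e ρ_c/ρ_m = e (ρ_m − ρ_c)/ρ_m.
e = Δ ρ_m/(ρ_m − ρ_c) = 0.901 km × 3220/520 = 5.58 km.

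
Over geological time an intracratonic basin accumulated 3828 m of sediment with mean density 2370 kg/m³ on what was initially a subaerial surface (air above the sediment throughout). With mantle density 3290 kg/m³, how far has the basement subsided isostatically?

2760 m

Subaerial load: s = t ρ_sed / ρ_m = 3828 m × 2370/3290 = 2760 m.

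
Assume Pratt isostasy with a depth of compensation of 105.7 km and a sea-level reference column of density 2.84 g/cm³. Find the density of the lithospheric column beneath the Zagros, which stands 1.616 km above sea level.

Pratt balance: ρ_ref D = ρ (D + h).
ρ = ρ_ref D/(D + h) = 2.84 × 105.7 km/(105.7 km + 1.616 km) = 2.8 g/cm³.

2.8 g/cm³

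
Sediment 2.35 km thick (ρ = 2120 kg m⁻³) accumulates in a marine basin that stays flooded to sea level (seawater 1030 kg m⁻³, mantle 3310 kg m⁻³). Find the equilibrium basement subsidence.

Submarine loading: the sediment displaces seawater, and the subsidence is in turn flooded, so s (ρ_m − ρ_w) = t (ρ_sed − ρ_w).
s = 2.35 km × (2120 − 1030) / (3310 − 1030) = 1.12 km.

1.12 km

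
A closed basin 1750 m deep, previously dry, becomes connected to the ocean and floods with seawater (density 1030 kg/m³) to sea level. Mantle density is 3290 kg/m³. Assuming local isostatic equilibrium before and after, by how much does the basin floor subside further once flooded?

After flooding the water column is d + s deep. Its weight must equal the weight of mantle displaced by the extra subsidence s: (d + s) ρ_w = s ρ_m.
s = d ρ_w / (ρ_m − ρ_w) = 1750 m × 1030/(3290 − 1030) = 798 m.

798 m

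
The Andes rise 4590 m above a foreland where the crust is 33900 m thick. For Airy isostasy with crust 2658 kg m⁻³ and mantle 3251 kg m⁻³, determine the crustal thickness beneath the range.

Root depth r = h ρ_c / (ρ_m − ρ_c) = 4590 m × 2658 / 593 = 20570 m.
Total thickness = T + h + r = 33900 m + 4590 m + 20570 m = 59100 m.

59100 m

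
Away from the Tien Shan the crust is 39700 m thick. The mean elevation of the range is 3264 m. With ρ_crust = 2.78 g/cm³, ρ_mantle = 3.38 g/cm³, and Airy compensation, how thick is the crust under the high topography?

Root depth r = h ρ_c / (ρ_m − ρ_c) = 3264 m × 2.78 / 0.6 = 15120 m.
Total thickness = T + h + r = 39700 m + 3264 m + 15120 m = 58100 m.

58100 m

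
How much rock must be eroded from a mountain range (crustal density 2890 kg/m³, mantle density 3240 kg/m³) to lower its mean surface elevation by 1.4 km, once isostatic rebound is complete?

13 km

Net drop Δ = e − u = e − e ρ_c/ρ_m = e (ρ_m − ρ_c)/ρ_m.
e = Δ ρ_m/(ρ_m − ρ_c) = 1.4 km × 3240/350 = 13 km.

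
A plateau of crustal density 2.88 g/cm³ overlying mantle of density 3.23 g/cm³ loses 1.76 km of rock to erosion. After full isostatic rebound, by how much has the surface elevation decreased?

0.191 km

Rebound u = e ρ_c/ρ_m = 1.76 km × 2.88/3.23 = 1.569 km.
Net surface drop = e − u = 1.76 km − 1.569 km = e (ρ_m − ρ_c)/ρ_m = 0.191 km.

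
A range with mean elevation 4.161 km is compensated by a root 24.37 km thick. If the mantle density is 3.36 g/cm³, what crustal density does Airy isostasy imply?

ρ_c h = (ρ_m − ρ_c) r → ρ_c (h + r) = ρ_m r → ρ_c = ρ_m r / (h + r).
ρ_c = 3.36 × 24.37 km / (4.161 km + 24.37 km) = 2.87 g/cm³.

2.87 g/cm³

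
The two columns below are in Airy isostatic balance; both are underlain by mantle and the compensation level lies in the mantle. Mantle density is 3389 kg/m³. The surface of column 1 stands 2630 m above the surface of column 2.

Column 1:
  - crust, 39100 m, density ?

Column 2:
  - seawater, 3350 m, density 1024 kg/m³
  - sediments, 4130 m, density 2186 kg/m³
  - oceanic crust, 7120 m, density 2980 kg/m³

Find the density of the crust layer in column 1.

2760 kg/m³

Take the compensation level at the base of the deeper column (depth z_c below the surface of column 1) and equate Σ ρ_i t_i down to z_c; mantle fills any gap and the z_c terms cancel.
Column 1: 39100×ρ + (z_c − 39100)×3389
Column 2: 2630×0 + 3350×1024 + 4130×2186 + 7120×2980 + (z_c − 2630 − 14600)×3389
The z_c×3389 term appears on both sides and cancels. Collect the known terms of each column as K = Σ(ρt)_known − 3389 × (depth of known layers): K_1 = 0 − 3389×39100 = −132509900; K_2 = 33676180 − 3389×(2630 + 14600) = −24716290.
Balance: K_1 + 39100×ρ = K_2, so ρ = (K_2 − K_1)/39100 = 107794000/39100 = 2760 kg/m³.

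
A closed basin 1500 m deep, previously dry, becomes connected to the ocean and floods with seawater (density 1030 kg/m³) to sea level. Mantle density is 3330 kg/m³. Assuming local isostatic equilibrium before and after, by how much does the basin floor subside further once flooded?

After flooding the water column is d + s deep. Its weight must equal the weight of mantle displaced by the extra subsidence s: (d + s) ρ_w = s ρ_m.
s = d ρ_w / (ρ_m − ρ_w) = 1500 m × 1030/(3330 − 1030) = 672 m.

672 m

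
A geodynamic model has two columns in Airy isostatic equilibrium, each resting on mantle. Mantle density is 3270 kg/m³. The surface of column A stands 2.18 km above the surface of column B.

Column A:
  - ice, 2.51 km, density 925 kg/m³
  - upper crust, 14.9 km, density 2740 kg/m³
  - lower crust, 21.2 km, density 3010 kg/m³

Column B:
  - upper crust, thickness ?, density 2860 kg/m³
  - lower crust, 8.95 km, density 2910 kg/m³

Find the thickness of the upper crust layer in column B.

Take the compensation level at the base of the deeper column (depth z_c below the surface of column A) and equate Σ ρ_i t_i down to z_c; mantle fills any gap and the z_c terms cancel.
Column A: 2.51×925 + 14.9×2740 + 21.2×3010 + (z_c − 38.61)×3270
Column B: 2.18×0 + x×2860 + 8.95×2910 + (z_c − 2.18 − 8.95 − x)×3270
The z_c×3270 term appears on both sides and cancels. Collect the known terms of each column as K = Σ(ρt)_known − 3270 × (depth of known layers): K_A = 106959.75 − 3270×38.61 = −19294.95; K_B = 26044.5 − 3270×(2.18 + 8.95) = −10350.6.
Balance: K_A = K_B − x×(3270 − 2860), so x = (K_B − K_A)/(3270 − 2860) = 8944.35/410 = 21.8 km.

21.8 km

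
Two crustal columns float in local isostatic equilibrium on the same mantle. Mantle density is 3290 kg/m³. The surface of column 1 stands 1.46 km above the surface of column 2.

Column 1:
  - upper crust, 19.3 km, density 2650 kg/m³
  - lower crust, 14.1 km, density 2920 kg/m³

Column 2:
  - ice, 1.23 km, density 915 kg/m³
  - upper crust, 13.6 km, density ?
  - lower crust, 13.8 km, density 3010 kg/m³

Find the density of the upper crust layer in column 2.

Take the compensation level at the base of the deeper column (depth z_c below the surface of column 1) and equate Σ ρ_i t_i down to z_c; mantle fills any gap and the z_c terms cancel.
Column 1: 19.3×2650 + 14.1×2920 + (z_c − 33.4)×3290
Column 2: 1.46×0 + 1.23×915 + 13.6×ρ + 13.8×3010 + (z_c − 1.46 − 28.63)×3290
The z_c×3290 term appears on both sides and cancels. Collect the known terms of each column as K = Σ(ρt)_known − 3290 × (depth of known layers): K_1 = 92317 − 3290×33.4 = −17569; K_2 = 42663.45 − 3290×(1.46 + 28.63) = −56332.65.
Balance: K_1 = K_2 + 13.6×ρ, so ρ = (K_1 − K_2)/13.6 = 38763.7/13.6 = 2850 kg/m³.

2850 kg/m³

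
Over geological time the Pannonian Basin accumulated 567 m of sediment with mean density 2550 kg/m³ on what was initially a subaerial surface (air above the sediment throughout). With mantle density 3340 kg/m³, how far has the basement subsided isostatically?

Subaerial load: s = t ρ_sed / ρ_m = 567 m × 2550/3340 = 433 m.

433 m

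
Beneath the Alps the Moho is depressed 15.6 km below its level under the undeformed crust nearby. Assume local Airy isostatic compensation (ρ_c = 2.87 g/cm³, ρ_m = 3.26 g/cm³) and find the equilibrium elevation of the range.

2.12 km

Isostatic balance requires: ρ_c h = (ρ_m − ρ_c) r.
h = r (ρ_m − ρ_c) / ρ_c = 15.6 km × (3.26 − 2.87) / 2.87 = 2.12 km.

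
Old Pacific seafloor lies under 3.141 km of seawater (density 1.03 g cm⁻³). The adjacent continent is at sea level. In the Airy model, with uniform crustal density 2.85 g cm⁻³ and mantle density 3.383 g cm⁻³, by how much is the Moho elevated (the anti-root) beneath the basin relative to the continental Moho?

For local isostatic compensation: replacing crust with seawater at the top is compensated by replacing crust with mantle at the base: d (ρ_c − ρ_w) = a (ρ_m − ρ_c).
a = d (ρ_c − ρ_w)/(ρ_m − ρ_c) = 3.141 km × 1.82/0.533 = 10.7 km.

10.7 km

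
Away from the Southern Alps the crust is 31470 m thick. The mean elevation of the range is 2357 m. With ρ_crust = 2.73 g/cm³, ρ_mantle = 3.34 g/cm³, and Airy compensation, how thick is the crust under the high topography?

Root depth r = h ρ_c / (ρ_m − ρ_c) = 2357 m × 2.73 / 0.61 = 10550 m.
Total thickness = T + h + r = 31470 m + 2357 m + 10550 m = 44400 m.

44400 m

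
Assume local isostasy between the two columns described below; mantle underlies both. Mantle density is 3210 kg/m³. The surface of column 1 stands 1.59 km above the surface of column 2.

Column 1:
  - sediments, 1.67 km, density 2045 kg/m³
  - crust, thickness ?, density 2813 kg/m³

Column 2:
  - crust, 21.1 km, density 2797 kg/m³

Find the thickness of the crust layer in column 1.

Take the compensation level at the base of the deeper column (depth z_c below the surface of column 1) and equate Σ ρ_i t_i down to z_c; mantle fills any gap and the z_c terms cancel.
Column 1: 1.67×2045 + x×2813 + (z_c − 1.67 − x)×3210
Column 2: 1.59×0 + 21.1×2797 + (z_c − 1.59 − 21.1)×3210
The z_c×3210 term appears on both sides and cancels. Collect the known terms of each column as K = Σ(ρt)_known − 3210 × (depth of known layers): K_1 = 3415.15 − 3210×1.67 = −1945.55; K_2 = 59016.7 − 3210×(1.59 + 21.1) = −13818.2.
Balance: K_1 − x×(3210 − 2813) = K_2, so x = (K_1 − K_2)/(3210 − 2813) = 11872.6/397 = 29.9 km.

29.9 km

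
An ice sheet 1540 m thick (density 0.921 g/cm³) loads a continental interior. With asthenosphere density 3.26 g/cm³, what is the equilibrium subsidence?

435 m

In Airy isostatic equilibrium: the ice load ρ_ice t is balanced by mantle displaced below, ρ_m s.
s = t ρ_ice / ρ_m = 1540 m × 0.921/3.26 = 435 m.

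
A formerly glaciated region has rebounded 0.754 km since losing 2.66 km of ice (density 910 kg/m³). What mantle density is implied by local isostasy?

3210 kg/m³

ρ_m = ρ_ice t / u = 910 × 2.66 km/0.754 km = 3210 kg/m³.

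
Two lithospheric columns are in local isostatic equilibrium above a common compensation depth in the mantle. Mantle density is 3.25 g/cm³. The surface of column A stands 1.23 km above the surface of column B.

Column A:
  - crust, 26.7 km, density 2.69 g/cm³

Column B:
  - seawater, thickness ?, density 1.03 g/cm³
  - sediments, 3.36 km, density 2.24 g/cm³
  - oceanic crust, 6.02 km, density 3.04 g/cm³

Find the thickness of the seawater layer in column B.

Take the compensation level at the base of the deeper column (depth z_c below the surface of column A) and equate Σ ρ_i t_i down to z_c; mantle fills any gap and the z_c terms cancel.
Column A: 26.7×2.69 + (z_c − 26.7)×3.25
Column B: 1.23×0 + x×1.03 + 3.36×2.24 + 6.02×3.04 + (z_c − 1.23 − 9.38 − x)×3.25
The z_c×3.25 term appears on both sides and cancels. Collect the known terms of each column as K = Σ(ρt)_known − 3.25 × (depth of known layers): K_A = 71.823 − 3.25×26.7 = −14.952; K_B = 25.8272 − 3.25×(1.23 + 9.38) = −8.6553.
Balance: K_A = K_B − x×(3.25 − 1.03), so x = (K_B − K_A)/(3.25 − 1.03) = 6.2967/2.22 = 2.84 km.

2.84 km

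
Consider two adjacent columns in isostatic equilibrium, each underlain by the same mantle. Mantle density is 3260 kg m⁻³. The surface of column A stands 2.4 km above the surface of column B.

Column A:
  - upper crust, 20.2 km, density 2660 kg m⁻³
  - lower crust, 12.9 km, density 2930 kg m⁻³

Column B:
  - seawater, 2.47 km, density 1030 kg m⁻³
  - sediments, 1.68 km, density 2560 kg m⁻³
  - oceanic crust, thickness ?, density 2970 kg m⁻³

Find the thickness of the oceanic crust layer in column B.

Take the compensation level at the base of the deeper column (depth z_c below the surface of column A) and equate Σ ρ_i t_i down to z_c; mantle fills any gap and the z_c terms cancel.
Column A: 20.2×2660 + 12.9×2930 + (z_c − 33.1)×3260
Column B: 2.4×0 + 2.47×1030 + 1.68×2560 + x×2970 + (z_c − 2.4 − 4.15 − x)×3260
The z_c×3260 term appears on both sides and cancels. Collect the known terms of each column as K = Σ(ρt)_known − 3260 × (depth of known layers): K_A = 91529 − 3260×33.1 = −16377; K_B = 6844.9 − 3260×(2.4 + 4.15) = −14508.1.
Balance: K_A = K_B − x×(3260 − 2970), so x = (K_B − K_A)/(3260 − 2970) = 1868.9/290 = 6.44 km.

6.44 km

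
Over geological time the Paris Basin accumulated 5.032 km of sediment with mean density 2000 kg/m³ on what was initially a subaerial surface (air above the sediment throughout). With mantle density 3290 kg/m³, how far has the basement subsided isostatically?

3.06 km

Subaerial load: s = t ρ_sed / ρ_m = 5.032 km × 2000/3290 = 3.06 km.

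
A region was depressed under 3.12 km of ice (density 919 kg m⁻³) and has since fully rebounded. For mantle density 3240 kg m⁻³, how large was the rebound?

0.885 km

Removing the load lets mantle flow back in; uplift u satisfies ρ_ice t = ρ_m u.
u = t ρ_ice/ρ_m = 3.12 km × 919/3240 = 0.885 km.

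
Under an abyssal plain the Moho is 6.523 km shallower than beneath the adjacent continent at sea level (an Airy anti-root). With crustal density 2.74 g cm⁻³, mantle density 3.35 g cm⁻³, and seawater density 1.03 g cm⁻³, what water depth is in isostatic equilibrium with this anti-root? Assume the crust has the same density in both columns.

2.33 km

Replacing a thickness d of crust by seawater at the top must be balanced by replacing crust with mantle at the base: d (ρ_c − ρ_w) = a (ρ_m − ρ_c).
d = a (ρ_m − ρ_c)/(ρ_c − ρ_w) = 6.523 km × 0.61/1.71 = 2.33 km.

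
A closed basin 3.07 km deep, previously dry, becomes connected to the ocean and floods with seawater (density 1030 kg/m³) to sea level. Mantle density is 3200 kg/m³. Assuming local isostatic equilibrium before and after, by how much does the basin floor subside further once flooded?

1.46 km

After flooding the water column is d + s deep. Its weight must equal the weight of mantle displaced by the extra subsidence s: (d + s) ρ_w = s ρ_m.
s = d ρ_w / (ρ_m − ρ_w) = 3.07 km × 1030/(3200 − 1030) = 1.46 km.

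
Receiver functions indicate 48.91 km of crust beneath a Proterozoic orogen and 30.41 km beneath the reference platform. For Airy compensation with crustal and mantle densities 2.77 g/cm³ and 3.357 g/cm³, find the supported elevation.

Excess crust Δ = 48.91 km − 30.41 km = 18.5 km, split between elevation h and root r with h + r = Δ.
Airy balance ρ_c h = (ρ_m − ρ_c) r gives r = h ρ_c/(ρ_m − ρ_c), so h (1 + ρ_c/(ρ_m − ρ_c)) = Δ, i.e. h = Δ (ρ_m − ρ_c)/ρ_m.
h = 18.5 km × 0.587/3.357 = 3.23 km.

3.23 km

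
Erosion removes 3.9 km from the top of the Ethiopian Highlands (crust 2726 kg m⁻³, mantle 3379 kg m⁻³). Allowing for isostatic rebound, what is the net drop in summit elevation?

Rebound u = e ρ_c/ρ_m = 3.9 km × 2726/3379 = 3.146 km.
Net surface drop = e − u = 3.9 km − 3.146 km = e (ρ_m − ρ_c)/ρ_m = 0.754 km.

0.754 km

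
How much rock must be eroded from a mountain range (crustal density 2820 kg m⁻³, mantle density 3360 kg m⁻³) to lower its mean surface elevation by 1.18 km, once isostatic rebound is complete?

7.34 km

Net drop Δ = e − u = e − e ρ_c/ρ_m = e (ρ_m − ρ_c)/ρ_m.
e = Δ ρ_m/(ρ_m − ρ_c) = 1.18 km × 3360/540 = 7.34 km.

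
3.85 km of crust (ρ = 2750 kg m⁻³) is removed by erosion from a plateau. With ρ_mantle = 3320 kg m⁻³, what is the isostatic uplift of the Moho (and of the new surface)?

3.19 km

Unloading: uplift u = e ρ_c/ρ_m = 3.85 km × 2750/3320 = 3.19 km.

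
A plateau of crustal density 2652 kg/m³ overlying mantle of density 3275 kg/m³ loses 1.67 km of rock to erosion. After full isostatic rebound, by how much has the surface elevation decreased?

Rebound u = e ρ_c/ρ_m = 1.67 km × 2652/3275 = 1.352 km.
Net surface drop = e − u = 1.67 km − 1.352 km = e (ρ_m − ρ_c)/ρ_m = 0.318 km.

0.318 km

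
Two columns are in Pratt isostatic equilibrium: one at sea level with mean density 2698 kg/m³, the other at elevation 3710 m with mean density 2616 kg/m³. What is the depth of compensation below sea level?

118000 m

ρ_ref D = ρ (D + h) → D (ρ_ref − ρ) = ρ h.
D = ρ h/(ρ_ref − ρ) = 2616 × 3710 m/(2698 − 2616) = 118000 m.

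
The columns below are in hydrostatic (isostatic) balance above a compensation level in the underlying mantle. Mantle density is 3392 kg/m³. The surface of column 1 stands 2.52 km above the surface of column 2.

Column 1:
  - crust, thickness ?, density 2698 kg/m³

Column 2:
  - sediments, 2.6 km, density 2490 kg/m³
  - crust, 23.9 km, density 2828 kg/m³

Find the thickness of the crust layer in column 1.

35.1 km

Take the compensation level at the base of the deeper column (depth z_c below the surface of column 1) and equate Σ ρ_i t_i down to z_c; mantle fills any gap and the z_c terms cancel.
Column 1: x×2698 + (z_c − 0 − x)×3392
Column 2: 2.52×0 + 2.6×2490 + 23.9×2828 + (z_c − 2.52 − 26.5)×3392
The z_c×3392 term appears on both sides and cancels. Collect the known terms of each column as K = Σ(ρt)_known − 3392 × (depth of known layers): K_1 = 0 − 3392×0 = 0; K_2 = 74063.2 − 3392×(2.52 + 26.5) = −24372.64.
Balance: K_1 − x×(3392 − 2698) = K_2, so x = (K_1 − K_2)/(3392 − 2698) = 24372.6/694 = 35.1 km.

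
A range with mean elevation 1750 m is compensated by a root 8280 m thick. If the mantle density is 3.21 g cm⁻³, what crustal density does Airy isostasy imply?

2.65 g cm⁻³

ρ_c h = (ρ_m − ρ_c) r → ρ_c (h + r) = ρ_m r → ρ_c = ρ_m r / (h + r).
ρ_c = 3.21 × 8280 m / (1750 m + 8280 m) = 2.65 g cm⁻³.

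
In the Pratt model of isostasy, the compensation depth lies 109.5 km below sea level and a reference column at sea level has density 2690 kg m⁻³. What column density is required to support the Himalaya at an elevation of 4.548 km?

Pratt balance: ρ_ref D = ρ (D + h).
ρ = ρ_ref D/(D + h) = 2690 × 109.5 km/(109.5 km + 4.548 km) = 2580 kg m⁻³.

2580 kg m⁻³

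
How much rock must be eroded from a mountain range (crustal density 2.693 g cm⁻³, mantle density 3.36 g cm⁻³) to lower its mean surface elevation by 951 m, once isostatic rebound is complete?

Net drop Δ = e − u = e − e ρ_c/ρ_m = e (ρ_m − ρ_c)/ρ_m.
e = Δ ρ_m/(ρ_m − ρ_c) = 951 m × 3.36/0.667 = 4790 m.

4790 m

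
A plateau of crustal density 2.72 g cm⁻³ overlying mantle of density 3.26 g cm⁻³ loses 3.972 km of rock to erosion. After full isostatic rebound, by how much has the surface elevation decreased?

Rebound u = e ρ_c/ρ_m = 3.972 km × 2.72/3.26 = 3.314 km.
Net surface drop = e − u = 3.972 km − 3.314 km = e (ρ_m − ρ_c)/ρ_m = 0.658 km.

0.658 km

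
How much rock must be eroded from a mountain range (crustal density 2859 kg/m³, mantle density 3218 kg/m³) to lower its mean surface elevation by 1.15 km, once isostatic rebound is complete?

10.3 km

Net drop Δ = e − u = e − e ρ_c/ρ_m = e (ρ_m − ρ_c)/ρ_m.
e = Δ ρ_m/(ρ_m − ρ_c) = 1.15 km × 3218/359 = 10.3 km.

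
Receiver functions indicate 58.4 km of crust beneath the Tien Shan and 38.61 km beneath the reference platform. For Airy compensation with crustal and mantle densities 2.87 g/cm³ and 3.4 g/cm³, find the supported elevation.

Excess crust Δ = 58.4 km − 38.61 km = 19.79 km, split between elevation h and root r with h + r = Δ.
Airy balance ρ_c h = (ρ_m − ρ_c) r gives r = h ρ_c/(ρ_m − ρ_c), so h (1 + ρ_c/(ρ_m − ρ_c)) = Δ, i.e. h = Δ (ρ_m − ρ_c)/ρ_m.
h = 19.79 km × 0.53/3.4 = 3.08 km.

3.08 km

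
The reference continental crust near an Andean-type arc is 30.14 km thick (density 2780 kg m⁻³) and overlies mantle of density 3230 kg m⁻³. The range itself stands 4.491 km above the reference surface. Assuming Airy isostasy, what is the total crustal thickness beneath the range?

Root depth r = h ρ_c / (ρ_m − ρ_c) = 4.491 km × 2780 / 450 = 27.74 km.
Total thickness = T + h + r = 30.14 km + 4.491 km + 27.74 km = 62.4 km.

62.4 km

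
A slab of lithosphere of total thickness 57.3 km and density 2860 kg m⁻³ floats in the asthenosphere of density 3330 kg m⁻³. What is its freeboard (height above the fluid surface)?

8.09 km

Floating equilibrium: submerged depth d = t ρ_obj/ρ_fluid = 57.3 km × 2860/3330 = 49.21 km.
Freeboard = t − d = 57.3 km − 49.21 km = 8.09 km.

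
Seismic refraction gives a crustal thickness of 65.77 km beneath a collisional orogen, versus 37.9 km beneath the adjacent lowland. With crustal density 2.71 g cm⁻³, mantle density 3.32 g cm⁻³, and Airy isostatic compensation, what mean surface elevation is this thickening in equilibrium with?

Excess crust Δ = 65.77 km − 37.9 km = 27.87 km, split between elevation h and root r with h + r = Δ.
Airy balance ρ_c h = (ρ_m − ρ_c) r gives r = h ρ_c/(ρ_m − ρ_c), so h (1 + ρ_c/(ρ_m − ρ_c)) = Δ, i.e. h = Δ (ρ_m − ρ_c)/ρ_m.
h = 27.87 km × 0.61/3.32 = 5.12 km.

5.12 km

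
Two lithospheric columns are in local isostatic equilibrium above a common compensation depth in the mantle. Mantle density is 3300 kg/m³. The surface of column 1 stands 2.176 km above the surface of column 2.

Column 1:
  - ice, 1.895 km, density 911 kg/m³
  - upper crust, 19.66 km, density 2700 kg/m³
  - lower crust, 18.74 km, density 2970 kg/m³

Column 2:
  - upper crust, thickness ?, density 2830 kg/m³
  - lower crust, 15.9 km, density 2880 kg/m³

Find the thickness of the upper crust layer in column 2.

18.4 km

Take the compensation level at the base of the deeper column (depth z_c below the surface of column 1) and equate Σ ρ_i t_i down to z_c; mantle fills any gap and the z_c terms cancel.
Column 1: 1.895×911 + 19.66×2700 + 18.74×2970 + (z_c − 40.295)×3300
Column 2: 2.176×0 + x×2830 + 15.9×2880 + (z_c − 2.176 − 15.9 − x)×3300
The z_c×3300 term appears on both sides and cancels. Collect the known terms of each column as K = Σ(ρt)_known − 3300 × (depth of known layers): K_1 = 110466.145 − 3300×40.295 = −22507.355; K_2 = 45792 − 3300×(2.176 + 15.9) = −13858.8.
Balance: K_1 = K_2 − x×(3300 − 2830), so x = (K_2 − K_1)/(3300 − 2830) = 8648.56/470 = 18.4 km.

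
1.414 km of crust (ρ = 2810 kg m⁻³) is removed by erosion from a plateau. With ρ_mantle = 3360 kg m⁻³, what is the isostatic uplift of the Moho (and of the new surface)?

Unloading: uplift u = e ρ_c/ρ_m = 1.414 km × 2810/3360 = 1.18 km.

1.18 km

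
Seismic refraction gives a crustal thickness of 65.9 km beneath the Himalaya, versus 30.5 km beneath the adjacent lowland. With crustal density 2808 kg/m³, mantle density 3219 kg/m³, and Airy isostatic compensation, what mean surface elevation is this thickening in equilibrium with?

Excess crust Δ = 65.9 km − 30.5 km = 35.4 km, split between elevation h and root r with h + r = Δ.
Airy balance ρ_c h = (ρ_m − ρ_c) r gives r = h ρ_c/(ρ_m − ρ_c), so h (1 + ρ_c/(ρ_m − ρ_c)) = Δ, i.e. h = Δ (ρ_m − ρ_c)/ρ_m.
h = 35.4 km × 411/3219 = 4.52 km.

4.52 km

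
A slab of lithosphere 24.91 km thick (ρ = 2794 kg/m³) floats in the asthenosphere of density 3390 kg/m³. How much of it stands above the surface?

Floating equilibrium: submerged depth d = t ρ_obj/ρ_fluid = 24.91 km × 2794/3390 = 20.53 km.
Freeboard = t − d = 24.91 km − 20.53 km = 4.38 km.

4.38 km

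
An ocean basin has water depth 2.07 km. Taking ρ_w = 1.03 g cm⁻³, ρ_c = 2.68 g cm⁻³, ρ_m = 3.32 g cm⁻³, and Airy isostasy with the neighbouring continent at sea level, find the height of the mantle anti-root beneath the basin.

5.34 km

In Airy isostatic equilibrium: replacing crust with seawater at the top is compensated by replacing crust with mantle at the base: d (ρ_c − ρ_w) = a (ρ_m − ρ_c).
a = d (ρ_c − ρ_w)/(ρ_m − ρ_c) = 2.07 km × 1.65/0.64 = 5.34 km.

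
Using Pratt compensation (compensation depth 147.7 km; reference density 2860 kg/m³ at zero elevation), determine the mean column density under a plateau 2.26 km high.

2820 kg/m³

Pratt balance: ρ_ref D = ρ (D + h).
ρ = ρ_ref D/(D + h) = 2860 × 147.7 km/(147.7 km + 2.26 km) = 2820 kg/m³.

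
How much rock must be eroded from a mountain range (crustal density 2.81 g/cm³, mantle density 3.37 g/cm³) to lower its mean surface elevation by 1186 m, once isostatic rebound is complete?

7140 m

Net drop Δ = e − u = e − e ρ_c/ρ_m = e (ρ_m − ρ_c)/ρ_m.
e = Δ ρ_m/(ρ_m − ρ_c) = 1186 m × 3.37/0.56 = 7140 m.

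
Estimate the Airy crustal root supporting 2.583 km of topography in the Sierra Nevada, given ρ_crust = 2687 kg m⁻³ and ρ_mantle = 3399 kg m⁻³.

By Archimedes' principle applied to the lithosphere: the weight of the topography is balanced by the buoyancy of the root, ρ_c h = (ρ_m − ρ_c) r.
r = h · ρ_c / (ρ_m − ρ_c) = 2.583 km × 2687 / (3399 − 2687) = 9.75 km.

9.75 km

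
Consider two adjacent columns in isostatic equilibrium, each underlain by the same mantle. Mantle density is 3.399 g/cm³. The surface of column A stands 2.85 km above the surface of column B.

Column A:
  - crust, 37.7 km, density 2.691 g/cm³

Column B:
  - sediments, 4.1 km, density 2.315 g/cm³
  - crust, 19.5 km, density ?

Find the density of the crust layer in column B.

2.75 g/cm³

Take the compensation level at the base of the deeper column (depth z_c below the surface of column A) and equate Σ ρ_i t_i down to z_c; mantle fills any gap and the z_c terms cancel.
Column A: 37.7×2.691 + (z_c − 37.7)×3.399
Column B: 2.85×0 + 4.1×2.315 + 19.5×ρ + (z_c − 2.85 − 23.6)×3.399
The z_c×3.399 term appears on both sides and cancels. Collect the known terms of each column as K = Σ(ρt)_known − 3.399 × (depth of known layers): K_A = 101.4507 − 3.399×37.7 = −26.6916; K_B = 9.4915 − 3.399×(2.85 + 23.6) = −80.41205.
Balance: K_A = K_B + 19.5×ρ, so ρ = (K_A − K_B)/19.5 = 53.7204/19.5 = 2.75 g/cm³.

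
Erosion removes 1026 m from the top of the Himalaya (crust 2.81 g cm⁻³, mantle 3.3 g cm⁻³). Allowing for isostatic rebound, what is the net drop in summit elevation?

Rebound u = e ρ_c/ρ_m = 1026 m × 2.81/3.3 = 873.7 m.
Net surface drop = e − u = 1026 m − 873.7 m = e (ρ_m − ρ_c)/ρ_m = 152 m.

152 m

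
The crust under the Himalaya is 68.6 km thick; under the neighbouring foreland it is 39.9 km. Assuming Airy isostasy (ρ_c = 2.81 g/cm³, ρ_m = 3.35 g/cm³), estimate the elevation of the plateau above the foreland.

4.63 km

Excess crust Δ = 68.6 km − 39.9 km = 28.7 km, split between elevation h and root r with h + r = Δ.
Airy balance ρ_c h = (ρ_m − ρ_c) r gives r = h ρ_c/(ρ_m − ρ_c), so h (1 + ρ_c/(ρ_m − ρ_c)) = Δ, i.e. h = Δ (ρ_m − ρ_c)/ρ_m.
h = 28.7 km × 0.54/3.35 = 4.63 km.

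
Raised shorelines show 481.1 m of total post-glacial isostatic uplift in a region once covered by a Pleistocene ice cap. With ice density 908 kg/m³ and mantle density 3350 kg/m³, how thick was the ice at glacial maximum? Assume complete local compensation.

1770 m

u = t ρ_ice/ρ_m → t = u ρ_m/ρ_ice = 481.1 m × 3350/908 = 1770 m.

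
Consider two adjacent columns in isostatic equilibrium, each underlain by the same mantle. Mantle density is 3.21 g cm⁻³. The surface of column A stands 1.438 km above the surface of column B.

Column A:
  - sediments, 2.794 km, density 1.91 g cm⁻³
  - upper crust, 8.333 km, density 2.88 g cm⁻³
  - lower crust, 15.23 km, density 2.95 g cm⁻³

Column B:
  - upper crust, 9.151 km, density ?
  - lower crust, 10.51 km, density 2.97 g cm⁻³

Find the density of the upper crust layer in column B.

2.86 g cm⁻³

Take the compensation level at the base of the deeper column (depth z_c below the surface of column A) and equate Σ ρ_i t_i down to z_c; mantle fills any gap and the z_c terms cancel.
Column A: 2.794×1.91 + 8.333×2.88 + 15.23×2.95 + (z_c − 26.357)×3.21
Column B: 1.438×0 + 9.151×ρ + 10.51×2.97 + (z_c − 1.438 − 19.661)×3.21
The z_c×3.21 term appears on both sides and cancels. Collect the known terms of each column as K = Σ(ρt)_known − 3.21 × (depth of known layers): K_A = 74.26408 − 3.21×26.357 = −10.34189; K_B = 31.2147 − 3.21×(1.438 + 19.661) = −36.51309.
Balance: K_A = K_B + 9.151×ρ, so ρ = (K_A − K_B)/9.151 = 26.1712/9.151 = 2.86 g cm⁻³.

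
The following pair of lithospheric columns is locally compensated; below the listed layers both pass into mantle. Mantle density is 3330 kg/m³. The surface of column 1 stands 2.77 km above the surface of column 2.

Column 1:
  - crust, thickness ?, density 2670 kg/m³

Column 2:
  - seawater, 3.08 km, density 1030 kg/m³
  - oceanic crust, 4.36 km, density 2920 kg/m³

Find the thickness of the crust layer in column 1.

27.4 km

Take the compensation level at the base of the deeper column (depth z_c below the surface of column 1) and equate Σ ρ_i t_i down to z_c; mantle fills any gap and the z_c terms cancel.
Column 1: x×2670 + (z_c − 0 − x)×3330
Column 2: 2.77×0 + 3.08×1030 + 4.36×2920 + (z_c − 2.77 − 7.44)×3330
The z_c×3330 term appears on both sides and cancels. Collect the known terms of each column as K = Σ(ρt)_known − 3330 × (depth of known layers): K_1 = 0 − 3330×0 = 0; K_2 = 15903.6 − 3330×(2.77 + 7.44) = −18095.7.
Balance: K_1 − x×(3330 − 2670) = K_2, so x = (K_1 − K_2)/(3330 − 2670) = 18095.7/660 = 27.4 km.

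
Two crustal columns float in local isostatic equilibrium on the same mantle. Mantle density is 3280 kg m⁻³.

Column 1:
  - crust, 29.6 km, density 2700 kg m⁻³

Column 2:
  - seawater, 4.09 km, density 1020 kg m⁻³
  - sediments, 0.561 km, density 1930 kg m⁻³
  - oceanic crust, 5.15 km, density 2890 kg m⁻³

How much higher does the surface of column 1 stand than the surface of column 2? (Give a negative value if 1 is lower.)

1.57 km

For any compensation level in the mantle, the mantle terms cancel and isostasy reduces to e = (Σt_1 − Σt_2) − (Σ(ρt)_1 − Σ(ρt)_2) / ρ_m.
Σt_1 = 29.6 km; Σt_2 = 9.801 km; Σ(ρt)_1 = 79920; Σ(ρt)_2 = 20138.03 (in km·kg m⁻³).
e = (29.6 − 9.801) − (79920 − 20138.03) / 3280 = 1.57 km.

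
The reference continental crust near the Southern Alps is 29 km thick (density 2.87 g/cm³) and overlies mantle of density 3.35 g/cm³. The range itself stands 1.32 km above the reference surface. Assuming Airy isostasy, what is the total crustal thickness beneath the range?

Root depth r = h ρ_c / (ρ_m − ρ_c) = 1.32 km × 2.87 / 0.48 = 7.893 km.
Total thickness = T + h + r = 29 km + 1.32 km + 7.893 km = 38.2 km.

38.2 km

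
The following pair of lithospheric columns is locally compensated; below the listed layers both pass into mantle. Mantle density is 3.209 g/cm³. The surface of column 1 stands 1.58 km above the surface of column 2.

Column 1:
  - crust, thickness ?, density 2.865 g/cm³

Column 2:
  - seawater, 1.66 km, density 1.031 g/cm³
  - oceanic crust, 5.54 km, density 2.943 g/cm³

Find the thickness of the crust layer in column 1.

29.5 km

Take the compensation level at the base of the deeper column (depth z_c below the surface of column 1) and equate Σ ρ_i t_i down to z_c; mantle fills any gap and the z_c terms cancel.
Column 1: x×2.865 + (z_c − 0 − x)×3.209
Column 2: 1.58×0 + 1.66×1.031 + 5.54×2.943 + (z_c − 1.58 − 7.2)×3.209
The z_c×3.209 term appears on both sides and cancels. Collect the known terms of each column as K = Σ(ρt)_known − 3.209 × (depth of known layers): K_1 = 0 − 3.209×0 = 0; K_2 = 18.01568 − 3.209×(1.58 + 7.2) = −10.15934.
Balance: K_1 − x×(3.209 − 2.865) = K_2, so x = (K_1 − K_2)/(3.209 − 2.865) = 10.1593/0.344 = 29.5 km.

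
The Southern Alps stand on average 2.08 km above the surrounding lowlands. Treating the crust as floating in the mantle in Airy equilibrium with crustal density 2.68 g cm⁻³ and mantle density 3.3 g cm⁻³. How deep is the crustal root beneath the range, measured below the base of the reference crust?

Isostatic balance requires: the weight of the topography is balanced by the buoyancy of the root, ρ_c h = (ρ_m − ρ_c) r.
r = h · ρ_c / (ρ_m − ρ_c) = 2.08 km × 2.68 / (3.3 − 2.68) = 8.99 km.

8.99 km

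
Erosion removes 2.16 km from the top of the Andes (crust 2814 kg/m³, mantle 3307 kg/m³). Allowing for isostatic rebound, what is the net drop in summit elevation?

0.322 km

Rebound u = e ρ_c/ρ_m = 2.16 km × 2814/3307 = 1.838 km.
Net surface drop = e − u = 2.16 km − 1.838 km = e (ρ_m − ρ_c)/ρ_m = 0.322 km.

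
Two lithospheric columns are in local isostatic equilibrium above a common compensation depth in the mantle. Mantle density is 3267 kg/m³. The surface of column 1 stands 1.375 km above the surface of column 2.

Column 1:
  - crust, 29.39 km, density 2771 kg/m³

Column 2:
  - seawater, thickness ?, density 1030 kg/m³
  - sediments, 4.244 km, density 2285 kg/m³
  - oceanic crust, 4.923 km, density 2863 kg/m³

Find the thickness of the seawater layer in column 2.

1.76 km

Take the compensation level at the base of the deeper column (depth z_c below the surface of column 1) and equate Σ ρ_i t_i down to z_c; mantle fills any gap and the z_c terms cancel.
Column 1: 29.39×2771 + (z_c − 29.39)×3267
Column 2: 1.375×0 + x×1030 + 4.244×2285 + 4.923×2863 + (z_c − 1.375 − 9.167 − x)×3267
The z_c×3267 term appears on both sides and cancels. Collect the known terms of each column as K = Σ(ρt)_known − 3267 × (depth of known layers): K_1 = 81439.69 − 3267×29.39 = −14577.44; K_2 = 23792.089 − 3267×(1.375 + 9.167) = −10648.625.
Balance: K_1 = K_2 − x×(3267 − 1030), so x = (K_2 − K_1)/(3267 − 1030) = 3928.82/2237 = 1.76 km.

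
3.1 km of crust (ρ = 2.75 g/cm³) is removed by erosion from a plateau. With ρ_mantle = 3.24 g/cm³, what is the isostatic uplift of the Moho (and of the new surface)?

2.63 km

Unloading: uplift u = e ρ_c/ρ_m = 3.1 km × 2.75/3.24 = 2.63 km.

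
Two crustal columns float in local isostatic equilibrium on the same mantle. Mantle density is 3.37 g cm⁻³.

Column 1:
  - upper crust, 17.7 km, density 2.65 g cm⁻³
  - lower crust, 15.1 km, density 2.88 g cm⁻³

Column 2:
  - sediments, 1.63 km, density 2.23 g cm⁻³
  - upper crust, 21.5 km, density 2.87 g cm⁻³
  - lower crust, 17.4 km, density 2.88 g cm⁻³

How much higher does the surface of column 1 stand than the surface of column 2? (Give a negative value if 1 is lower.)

For any compensation level in the mantle, the mantle terms cancel and isostasy reduces to e = (Σt_1 − Σt_2) − (Σ(ρt)_1 − Σ(ρt)_2) / ρ_m.
Σt_1 = 32.8 km; Σt_2 = 40.53 km; Σ(ρt)_1 = 90.393; Σ(ρt)_2 = 115.4519 (in km·g cm⁻³).
e = (32.8 − 40.53) − (90.393 − 115.4519) / 3.37 = −0.294 km.

−0.294 km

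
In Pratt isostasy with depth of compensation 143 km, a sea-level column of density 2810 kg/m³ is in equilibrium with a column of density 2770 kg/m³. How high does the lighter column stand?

2.06 km

ρ_ref D = ρ (D + h) → h = D (ρ_ref − ρ)/ρ.
h = 143 km × (2810 − 2770)/2770 = 2.06 km.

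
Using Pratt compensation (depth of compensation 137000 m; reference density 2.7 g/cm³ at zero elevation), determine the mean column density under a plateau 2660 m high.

2.65 g/cm³

Pratt balance: ρ_ref D = ρ (D + h).
ρ = ρ_ref D/(D + h) = 2.7 × 137000 m/(137000 m + 2660 m) = 2.65 g/cm³.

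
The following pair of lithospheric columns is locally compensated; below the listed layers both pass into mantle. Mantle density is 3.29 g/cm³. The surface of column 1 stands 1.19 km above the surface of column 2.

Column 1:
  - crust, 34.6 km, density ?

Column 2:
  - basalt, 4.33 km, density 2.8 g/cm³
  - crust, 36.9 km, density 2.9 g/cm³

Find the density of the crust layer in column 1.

Take the compensation level at the base of the deeper column (depth z_c below the surface of column 1) and equate Σ ρ_i t_i down to z_c; mantle fills any gap and the z_c terms cancel.
Column 1: 34.6×ρ + (z_c − 34.6)×3.29
Column 2: 1.19×0 + 4.33×2.8 + 36.9×2.9 + (z_c − 1.19 − 41.23)×3.29
The z_c×3.29 term appears on both sides and cancels. Collect the known terms of each column as K = Σ(ρt)_known − 3.29 × (depth of known layers): K_1 = 0 − 3.29×34.6 = −113.834; K_2 = 119.134 − 3.29×(1.19 + 41.23) = −20.4278.
Balance: K_1 + 34.6×ρ = K_2, so ρ = (K_2 − K_1)/34.6 = 93.4062/34.6 = 2.7 g/cm³.

2.7 g/cm³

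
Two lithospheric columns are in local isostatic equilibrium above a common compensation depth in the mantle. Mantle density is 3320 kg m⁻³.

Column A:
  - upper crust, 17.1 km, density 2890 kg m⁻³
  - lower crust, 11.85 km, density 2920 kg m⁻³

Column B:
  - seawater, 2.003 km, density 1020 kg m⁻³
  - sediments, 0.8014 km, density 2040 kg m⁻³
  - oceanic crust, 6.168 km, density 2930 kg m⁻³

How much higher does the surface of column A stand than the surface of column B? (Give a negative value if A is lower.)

For any compensation level in the mantle, the mantle terms cancel and isostasy reduces to e = (Σt_A − Σt_B) − (Σ(ρt)_A − Σ(ρt)_B) / ρ_m.
Σt_A = 28.95 km; Σt_B = 8.9724 km; Σ(ρt)_A = 84021; Σ(ρt)_B = 21750.156 (in km·kg m⁻³).
e = (28.95 − 8.9724) − (84021 − 21750.156) / 3320 = 1.22 km.

1.22 km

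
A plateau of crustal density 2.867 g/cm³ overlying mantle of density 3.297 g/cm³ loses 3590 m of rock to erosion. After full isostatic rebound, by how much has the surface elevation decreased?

Rebound u = e ρ_c/ρ_m = 3590 m × 2.867/3.297 = 3122 m.
Net surface drop = e − u = 3590 m − 3122 m = e (ρ_m − ρ_c)/ρ_m = 468 m.

468 m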